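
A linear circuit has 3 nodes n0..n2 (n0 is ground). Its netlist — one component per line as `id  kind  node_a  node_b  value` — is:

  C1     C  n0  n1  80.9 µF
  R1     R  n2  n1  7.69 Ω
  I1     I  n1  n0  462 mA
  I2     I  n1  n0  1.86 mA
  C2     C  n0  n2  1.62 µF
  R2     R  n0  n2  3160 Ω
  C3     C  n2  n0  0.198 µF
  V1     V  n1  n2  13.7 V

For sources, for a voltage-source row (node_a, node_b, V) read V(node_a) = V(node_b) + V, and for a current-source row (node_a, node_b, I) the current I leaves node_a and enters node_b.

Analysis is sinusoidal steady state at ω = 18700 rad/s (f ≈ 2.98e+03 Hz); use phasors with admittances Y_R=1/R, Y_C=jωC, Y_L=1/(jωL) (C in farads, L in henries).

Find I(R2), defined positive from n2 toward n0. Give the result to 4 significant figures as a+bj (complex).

-0.004240+9.403e-05j A

Apply KCL at each of the 2 non-ground nodes and solve the resulting linear system.
Node n1: branches {C1, R1, I1, I2, V1} → V_1 = 0.3010+0.2971j
Node n2: branches {R1, C2, R2, C3, V1} → V_2 = -13.40+0.2971j
Source currents: i(V1)=-1.796-0.4554j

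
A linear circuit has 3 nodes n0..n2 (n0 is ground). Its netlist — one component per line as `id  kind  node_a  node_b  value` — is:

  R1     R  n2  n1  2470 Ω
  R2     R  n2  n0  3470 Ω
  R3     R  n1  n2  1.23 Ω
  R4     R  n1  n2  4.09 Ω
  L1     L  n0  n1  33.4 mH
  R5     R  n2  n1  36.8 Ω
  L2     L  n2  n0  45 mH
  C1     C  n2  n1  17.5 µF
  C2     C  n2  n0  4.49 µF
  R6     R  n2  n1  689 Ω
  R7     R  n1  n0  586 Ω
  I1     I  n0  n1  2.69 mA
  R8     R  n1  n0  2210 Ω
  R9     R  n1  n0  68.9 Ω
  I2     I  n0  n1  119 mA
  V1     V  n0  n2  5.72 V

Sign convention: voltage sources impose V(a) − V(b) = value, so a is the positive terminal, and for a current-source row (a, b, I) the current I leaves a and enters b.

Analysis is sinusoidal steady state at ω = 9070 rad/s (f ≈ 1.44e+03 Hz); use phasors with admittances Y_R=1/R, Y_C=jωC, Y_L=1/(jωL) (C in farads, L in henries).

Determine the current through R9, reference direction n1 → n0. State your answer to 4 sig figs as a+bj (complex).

-0.08025-0.0006381j A

MNA unknowns: 2 node voltages V₁..V_2 plus 1 source current (V1)
R1: Y=0.0004049+0.000j on G[2,1]
R2: Y=0.0002882+0.000j on G[2,0]
R3: Y=0.8130+0.000j on G[1,2]
R4: Y=0.2445+0.000j on G[1,2]
L1: Y=0.000-0.003301j on G[0,1]
R5: Y=0.02717+0.000j on G[2,1]
L2: Y=0.000-0.002450j on G[2,0]
C1: Y=0.000+0.1587j on G[2,1]
C2: Y=0.000+0.04072j on G[2,0]
R6: Y=0.001451+0.000j on G[2,1]
R7: Y=0.001706+0.000j on G[1,0]
I1: z[0]−=0.00269, z[1]+=0.00269
R8: Y=0.0004525+0.000j on G[1,0]
R9: Y=0.01451+0.000j on G[1,0]
I2: z[0]−=0.119, z[1]+=0.119
V1: row V0−V2=5.72, i_V1 at 0,2
solve → V1=-5.529-0.04396j, V2=-5.720+0.000j
aux → i_V1=-0.2157-0.2014j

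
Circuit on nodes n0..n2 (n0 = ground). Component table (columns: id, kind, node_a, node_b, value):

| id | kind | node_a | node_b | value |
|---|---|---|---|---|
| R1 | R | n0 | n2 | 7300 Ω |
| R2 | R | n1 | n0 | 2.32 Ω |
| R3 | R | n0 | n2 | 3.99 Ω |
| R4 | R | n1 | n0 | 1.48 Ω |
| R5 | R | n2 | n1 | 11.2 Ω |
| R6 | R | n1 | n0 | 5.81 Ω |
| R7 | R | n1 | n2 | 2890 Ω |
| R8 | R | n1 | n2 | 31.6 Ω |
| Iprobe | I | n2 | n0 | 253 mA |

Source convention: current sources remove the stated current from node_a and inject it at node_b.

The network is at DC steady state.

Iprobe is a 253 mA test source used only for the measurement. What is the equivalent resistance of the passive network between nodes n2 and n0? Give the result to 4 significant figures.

R_eq = 2.766 Ω

MNA unknowns: 2 node voltages V₁..V_2
R1: Y=0.0001370 on G[0,2]
R2: Y=0.4310 on G[1,0]
R3: Y=0.2506 on G[0,2]
R4: Y=0.6757 on G[1,0]
R5: Y=0.08929 on G[2,1]
R6: Y=0.1721 on G[1,0]
R7: Y=0.0003460 on G[1,2]
R8: Y=0.03165 on G[1,2]
Iprobe: z[2]−=0.253, z[0]+=0.253
solve → V1=-0.06062, V2=-0.6998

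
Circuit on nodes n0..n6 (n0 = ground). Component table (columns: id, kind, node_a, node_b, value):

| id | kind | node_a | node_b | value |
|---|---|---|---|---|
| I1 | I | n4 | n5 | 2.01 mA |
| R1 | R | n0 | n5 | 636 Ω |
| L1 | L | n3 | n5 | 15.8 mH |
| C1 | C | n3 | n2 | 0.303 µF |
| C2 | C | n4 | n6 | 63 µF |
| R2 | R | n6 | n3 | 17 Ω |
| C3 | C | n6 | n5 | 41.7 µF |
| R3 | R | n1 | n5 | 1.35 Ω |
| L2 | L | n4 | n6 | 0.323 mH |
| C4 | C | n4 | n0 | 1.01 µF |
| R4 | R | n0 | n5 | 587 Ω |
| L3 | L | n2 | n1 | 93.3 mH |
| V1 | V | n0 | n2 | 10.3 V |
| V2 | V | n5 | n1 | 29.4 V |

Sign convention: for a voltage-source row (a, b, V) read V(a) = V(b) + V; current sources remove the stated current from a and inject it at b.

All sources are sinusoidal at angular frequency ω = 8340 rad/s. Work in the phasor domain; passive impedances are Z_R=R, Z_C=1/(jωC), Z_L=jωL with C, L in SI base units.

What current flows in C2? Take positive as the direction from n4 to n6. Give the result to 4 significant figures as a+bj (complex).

Apply KCL at each of the 6 non-ground nodes and solve the resulting linear system.
Node n1: branches {R3, L3, V2} → V_1 = -34.32-1.758j
Node n2: branches {C1, L3, V1} → V_2 = -10.30+0.000j
Node n3: branches {L1, C1, R2} → V_3 = -4.910-1.933j
Node n4: branches {I1, C2, L2, C4} → V_4 = -4.598-1.602j
Node n5: branches {I1, R1, L1, C3, R3, R4, V2} → V_5 = -4.922-1.758j
Node n6: branches {C2, R2, C3, L2} → V_6 = -4.850-1.703j
Source currents: i(V1)=-0.002626-0.04449j, i(V2)=-21.78+0.03087j

-0.05284+0.1320j A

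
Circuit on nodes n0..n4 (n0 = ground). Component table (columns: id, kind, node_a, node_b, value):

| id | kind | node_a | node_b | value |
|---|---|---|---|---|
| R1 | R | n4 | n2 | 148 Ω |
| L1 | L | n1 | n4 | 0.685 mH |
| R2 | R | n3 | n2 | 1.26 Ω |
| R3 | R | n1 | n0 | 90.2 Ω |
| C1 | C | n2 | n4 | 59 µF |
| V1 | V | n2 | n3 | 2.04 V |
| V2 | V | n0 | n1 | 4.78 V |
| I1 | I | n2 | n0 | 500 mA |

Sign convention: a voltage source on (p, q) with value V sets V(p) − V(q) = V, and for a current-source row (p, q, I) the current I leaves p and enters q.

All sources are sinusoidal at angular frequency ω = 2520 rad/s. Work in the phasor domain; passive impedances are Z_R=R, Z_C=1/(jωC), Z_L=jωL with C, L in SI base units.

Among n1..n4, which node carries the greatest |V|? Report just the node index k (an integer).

3

Apply KCL at each of the 4 non-ground nodes and solve the resulting linear system.
Node n1: branches {L1, R3, V2} → V_1 = -4.780+0.000j
Node n2: branches {R1, R2, C1, V1, I1} → V_2 = -4.933+2.493j
Node n3: branches {R2, V1} → V_3 = -6.973+2.493j
Node n4: branches {R1, L1, C1} → V_4 = -4.780-0.8631j
Source currents: i(V1)=-1.619+0.000j, i(V2)=0.4470+0.000j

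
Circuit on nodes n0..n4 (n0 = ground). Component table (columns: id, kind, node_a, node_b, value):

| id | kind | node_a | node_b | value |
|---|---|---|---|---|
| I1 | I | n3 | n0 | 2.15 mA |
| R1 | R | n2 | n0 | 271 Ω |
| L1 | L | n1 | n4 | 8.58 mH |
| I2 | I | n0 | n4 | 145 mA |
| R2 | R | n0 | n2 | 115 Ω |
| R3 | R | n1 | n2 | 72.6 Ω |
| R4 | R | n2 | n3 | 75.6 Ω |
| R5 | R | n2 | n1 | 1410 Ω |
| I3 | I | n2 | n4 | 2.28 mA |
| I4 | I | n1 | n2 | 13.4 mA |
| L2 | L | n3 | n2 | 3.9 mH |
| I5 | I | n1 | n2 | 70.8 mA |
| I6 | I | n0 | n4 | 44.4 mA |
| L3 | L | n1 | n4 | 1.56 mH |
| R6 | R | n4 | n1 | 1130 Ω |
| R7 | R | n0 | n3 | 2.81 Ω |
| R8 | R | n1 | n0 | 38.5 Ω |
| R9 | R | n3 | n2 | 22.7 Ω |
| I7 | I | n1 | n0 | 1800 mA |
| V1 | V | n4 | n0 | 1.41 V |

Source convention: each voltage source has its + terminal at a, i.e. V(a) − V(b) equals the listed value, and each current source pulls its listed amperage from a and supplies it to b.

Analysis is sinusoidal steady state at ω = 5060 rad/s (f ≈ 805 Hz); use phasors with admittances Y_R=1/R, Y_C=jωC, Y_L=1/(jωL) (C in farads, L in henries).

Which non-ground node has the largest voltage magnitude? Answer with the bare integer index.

1

MNA unknowns: 4 node voltages V₁..V_4 plus 1 source current (V1)
I1: z[3]−=0.00215, z[0]+=0.00215
R1: Y=0.003690+0.000j on G[2,0]
L1: Y=0.000-0.02303j on G[1,4]
I2: z[0]−=0.145, z[4]+=0.145
R2: Y=0.008696+0.000j on G[0,2]
R3: Y=0.01377+0.000j on G[1,2]
R4: Y=0.01323+0.000j on G[2,3]
R5: Y=0.0007092+0.000j on G[2,1]
I3: z[2]−=0.00228, z[4]+=0.00228
I4: z[1]−=0.0134, z[2]+=0.0134
L2: Y=0.000-0.05067j on G[3,2]
I5: z[1]−=0.0708, z[2]+=0.0708
I6: z[0]−=0.0444, z[4]+=0.0444
L3: Y=0.000-0.1267j on G[1,4]
R6: Y=0.0008850+0.000j on G[4,1]
R7: Y=0.3559+0.000j on G[0,3]
R8: Y=0.02597+0.000j on G[1,0]
R9: Y=0.04405+0.000j on G[3,2]
I7: z[1]−=1.8, z[0]+=1.8
V1: row V4−V0=1.41, i_V1 at 4,0
solve → V1=-1.747-11.96j, V2=1.388-1.506j, V3=0.04828-0.3731j, V4=1.410+0.000j
aux → i_V1=-1.602+0.4621j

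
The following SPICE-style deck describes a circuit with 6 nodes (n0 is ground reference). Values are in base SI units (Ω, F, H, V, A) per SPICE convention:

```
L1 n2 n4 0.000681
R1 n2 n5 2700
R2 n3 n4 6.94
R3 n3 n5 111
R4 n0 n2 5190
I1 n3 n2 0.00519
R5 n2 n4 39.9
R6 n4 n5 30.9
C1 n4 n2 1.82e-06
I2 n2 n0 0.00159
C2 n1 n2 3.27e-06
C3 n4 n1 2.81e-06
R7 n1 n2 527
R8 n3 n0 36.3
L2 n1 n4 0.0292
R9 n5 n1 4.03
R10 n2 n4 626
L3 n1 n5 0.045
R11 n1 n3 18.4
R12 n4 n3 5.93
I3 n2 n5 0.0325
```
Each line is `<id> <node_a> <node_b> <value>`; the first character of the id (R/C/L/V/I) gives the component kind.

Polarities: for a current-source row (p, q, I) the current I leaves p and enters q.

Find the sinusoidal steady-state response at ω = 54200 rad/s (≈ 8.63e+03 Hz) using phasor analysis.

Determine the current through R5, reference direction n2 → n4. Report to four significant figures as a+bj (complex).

-0.0001958+0.002299j A

Element admittances at ω=54200 rad/s:
  Y(L1) = 0.000-0.02709j S between n2,n4
  Y(R1) = 0.0003704+0.000j S between n2,n5
  Y(R2) = 0.1441+0.000j S between n3,n4
  Y(R3) = 0.009009+0.000j S between n3,n5
  Y(R4) = 0.0001927+0.000j S between n0,n2
  I1: injects 0.00519 A into n2 (from n3)
  Y(R5) = 0.02506+0.000j S between n2,n4
  Y(R6) = 0.03236+0.000j S between n4,n5
  Y(C1) = 0.000+0.09864j S between n4,n2
  I2: injects 0.00159 A into n0 (from n2)
  Y(C2) = 0.000+0.1772j S between n1,n2
  Y(C3) = 0.000+0.1523j S between n4,n1
  Y(R7) = 0.001898+0.000j S between n1,n2
  Y(R8) = 0.02755+0.000j S between n3,n0
  Y(L2) = 0.000-0.0006319j S between n1,n4
  Y(R9) = 0.2481+0.000j S between n5,n1
  Y(R10) = 0.001597+0.000j S between n2,n4
  Y(L3) = 0.000-0.0004100j S between n1,n5
  Y(R11) = 0.05435+0.000j S between n1,n3
  Y(R12) = 0.1686+0.000j S between n4,n3
  I3: injects 0.0325 A into n5 (from n2)
Assemble and solve the 5×5 MNA system:
  V(n1)=-0.04661-0.02801j  V(n2)=-0.05894+0.09639j  V(n3)=-0.05730-0.0006742j  V(n4)=-0.05113+0.004666j  V(n5)=0.06465-0.02320j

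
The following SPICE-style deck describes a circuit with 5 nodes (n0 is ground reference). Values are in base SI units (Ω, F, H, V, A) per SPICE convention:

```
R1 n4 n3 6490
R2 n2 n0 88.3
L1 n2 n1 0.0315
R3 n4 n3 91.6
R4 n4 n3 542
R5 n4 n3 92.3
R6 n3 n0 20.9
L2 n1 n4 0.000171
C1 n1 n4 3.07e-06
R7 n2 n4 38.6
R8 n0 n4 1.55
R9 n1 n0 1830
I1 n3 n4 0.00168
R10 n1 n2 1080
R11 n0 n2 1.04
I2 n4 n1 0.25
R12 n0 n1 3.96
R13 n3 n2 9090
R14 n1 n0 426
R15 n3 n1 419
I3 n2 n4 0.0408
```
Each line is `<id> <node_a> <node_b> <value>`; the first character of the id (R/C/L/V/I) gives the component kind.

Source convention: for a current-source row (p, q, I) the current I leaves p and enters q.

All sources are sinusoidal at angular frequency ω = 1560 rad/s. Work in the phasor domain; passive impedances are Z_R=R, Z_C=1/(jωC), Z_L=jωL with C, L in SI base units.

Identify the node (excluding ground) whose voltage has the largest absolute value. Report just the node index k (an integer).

Element admittances at ω=1560 rad/s:
  Y(R1) = 0.0001541+0.000j S between n4,n3
  Y(R2) = 0.01133+0.000j S between n2,n0
  Y(L1) = 0.000-0.02035j S between n2,n1
  Y(R3) = 0.01092+0.000j S between n4,n3
  Y(R4) = 0.001845+0.000j S between n4,n3
  Y(R5) = 0.01083+0.000j S between n4,n3
  Y(R6) = 0.04785+0.000j S between n3,n0
  Y(L2) = 0.000-3.749j S between n1,n4
  Y(C1) = 0.000+0.004789j S between n1,n4
  Y(R7) = 0.02591+0.000j S between n2,n4
  Y(R8) = 0.6452+0.000j S between n0,n4
  Y(R9) = 0.0005464+0.000j S between n1,n0
  I1: injects 0.00168 A into n4 (from n3)
  Y(R10) = 0.0009259+0.000j S between n1,n2
  Y(R11) = 0.9615+0.000j S between n0,n2
  I2: injects 0.25 A into n1 (from n4)
  Y(R12) = 0.2525+0.000j S between n0,n1
  Y(R13) = 0.0001100+0.000j S between n3,n2
  Y(R14) = 0.002347+0.000j S between n1,n0
  Y(R15) = 0.002387+0.000j S between n3,n1
  I3: injects 0.0408 A into n4 (from n2)
Assemble and solve the 4×4 MNA system:
  V(n1)=0.04426+0.04784j  V(n2)=-0.03868-0.002048j  V(n3)=-0.008035-0.003461j  V(n4)=0.04140-0.01559j

1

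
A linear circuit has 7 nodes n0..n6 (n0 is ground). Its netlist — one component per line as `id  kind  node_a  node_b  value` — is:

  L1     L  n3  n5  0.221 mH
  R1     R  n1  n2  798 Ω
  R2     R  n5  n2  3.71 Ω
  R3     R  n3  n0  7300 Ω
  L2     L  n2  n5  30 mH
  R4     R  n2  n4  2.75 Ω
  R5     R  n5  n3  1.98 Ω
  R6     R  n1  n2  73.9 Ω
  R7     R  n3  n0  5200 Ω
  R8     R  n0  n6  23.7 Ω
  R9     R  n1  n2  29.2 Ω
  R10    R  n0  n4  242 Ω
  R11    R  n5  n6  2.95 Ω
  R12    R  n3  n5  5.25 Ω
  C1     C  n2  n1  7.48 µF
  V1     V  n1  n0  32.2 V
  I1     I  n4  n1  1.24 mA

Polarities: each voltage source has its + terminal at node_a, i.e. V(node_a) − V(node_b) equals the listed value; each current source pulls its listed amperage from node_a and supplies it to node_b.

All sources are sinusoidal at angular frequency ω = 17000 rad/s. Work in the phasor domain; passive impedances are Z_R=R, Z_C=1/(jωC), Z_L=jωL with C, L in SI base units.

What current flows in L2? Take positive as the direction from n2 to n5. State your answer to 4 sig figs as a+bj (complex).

0.001606-0.006705j A

Element admittances at ω=17000 rad/s:
  Y(L1) = 0.000-0.2662j S between n3,n5
  Y(R1) = 0.001253+0.000j S between n1,n2
  Y(R2) = 0.2695+0.000j S between n5,n2
  Y(R3) = 0.0001370+0.000j S between n3,n0
  Y(L2) = 0.000-0.001961j S between n2,n5
  Y(R4) = 0.3636+0.000j S between n2,n4
  Y(R5) = 0.5051+0.000j S between n5,n3
  Y(R6) = 0.01353+0.000j S between n1,n2
  Y(R7) = 0.0001923+0.000j S between n3,n0
  Y(R8) = 0.04219+0.000j S between n0,n6
  Y(R9) = 0.03425+0.000j S between n1,n2
  Y(R10) = 0.004132+0.000j S between n0,n4
  Y(R11) = 0.3390+0.000j S between n5,n6
  Y(R12) = 0.1905+0.000j S between n3,n5
  Y(C1) = 0.000+0.1272j S between n2,n1
  V1: constraint V(n1)−V(n0) = 32.2
  I1: injects 0.00124 A into n1 (from n4)
Assemble and solve the 7×7 MNA system:
  V(n1)=32.20+0.000j  V(n2)=27.81+6.473j  V(n3)=24.38+5.648j  V(n4)=27.50+6.400j  V(n5)=24.39+5.654j  V(n6)=21.69+5.028j
  i(V1)=-1.037-0.2405j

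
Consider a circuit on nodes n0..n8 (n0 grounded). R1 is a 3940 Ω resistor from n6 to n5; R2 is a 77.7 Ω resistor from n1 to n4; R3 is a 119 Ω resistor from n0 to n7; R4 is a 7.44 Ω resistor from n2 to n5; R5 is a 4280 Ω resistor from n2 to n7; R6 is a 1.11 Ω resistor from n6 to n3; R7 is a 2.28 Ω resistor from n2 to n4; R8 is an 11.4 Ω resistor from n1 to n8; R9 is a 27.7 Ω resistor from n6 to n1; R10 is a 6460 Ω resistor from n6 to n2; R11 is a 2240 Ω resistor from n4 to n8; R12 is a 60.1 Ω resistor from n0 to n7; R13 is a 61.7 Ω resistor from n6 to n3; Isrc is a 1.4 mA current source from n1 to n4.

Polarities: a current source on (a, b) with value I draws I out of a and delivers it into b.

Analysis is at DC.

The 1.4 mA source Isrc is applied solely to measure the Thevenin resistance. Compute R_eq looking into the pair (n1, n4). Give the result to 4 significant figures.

Element admittances at DC:
  Y(R1) = 0.0002538 S between n6,n5
  Y(R2) = 0.01287 S between n1,n4
  Y(R3) = 0.008403 S between n0,n7
  Y(R4) = 0.1344 S between n2,n5
  Y(R5) = 0.0002336 S between n2,n7
  Y(R6) = 0.9009 S between n6,n3
  Y(R7) = 0.4386 S between n2,n4
  Y(R8) = 0.08772 S between n1,n8
  Y(R9) = 0.03610 S between n6,n1
  Y(R10) = 0.0001548 S between n6,n2
  Y(R11) = 0.0004464 S between n4,n8
  Y(R12) = 0.01664 S between n0,n7
  Y(R13) = 0.01621 S between n6,n3
  Isrc: injects 0.0014 A into n4 (from n1)
Assemble and solve the 8×8 MNA system:
  V(n1)=-0.1020  V(n2)=0.000  V(n3)=-0.1008  V(n4)=9.382e-05  V(n5)=-0.0001900  V(n6)=-0.1008  V(n7)=0.000  V(n8)=-0.1014

R_eq = 72.90 Ω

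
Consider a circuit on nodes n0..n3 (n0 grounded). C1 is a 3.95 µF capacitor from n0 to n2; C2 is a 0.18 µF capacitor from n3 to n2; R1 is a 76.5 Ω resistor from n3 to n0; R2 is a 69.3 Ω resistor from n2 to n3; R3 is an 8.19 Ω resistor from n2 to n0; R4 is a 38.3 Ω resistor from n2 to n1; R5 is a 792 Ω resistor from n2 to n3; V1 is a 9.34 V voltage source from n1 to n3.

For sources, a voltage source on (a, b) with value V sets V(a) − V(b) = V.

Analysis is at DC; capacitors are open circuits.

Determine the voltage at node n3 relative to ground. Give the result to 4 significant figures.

-4.109 V

MNA unknowns: 3 node voltages V₁..V_3 plus 1 source current (V1)
C1: Y=0.000 on G[0,2]
C2: Y=0.000 on G[3,2]
R1: Y=0.01307 on G[3,0]
R2: Y=0.01443 on G[2,3]
R3: Y=0.1221 on G[2,0]
R4: Y=0.02611 on G[2,1]
R5: Y=0.001263 on G[2,3]
V1: row V1−V3=9.34, i_V1 at 1,3
solve → V1=5.231, V2=0.4399, V3=-4.109
aux → i_V1=-0.1251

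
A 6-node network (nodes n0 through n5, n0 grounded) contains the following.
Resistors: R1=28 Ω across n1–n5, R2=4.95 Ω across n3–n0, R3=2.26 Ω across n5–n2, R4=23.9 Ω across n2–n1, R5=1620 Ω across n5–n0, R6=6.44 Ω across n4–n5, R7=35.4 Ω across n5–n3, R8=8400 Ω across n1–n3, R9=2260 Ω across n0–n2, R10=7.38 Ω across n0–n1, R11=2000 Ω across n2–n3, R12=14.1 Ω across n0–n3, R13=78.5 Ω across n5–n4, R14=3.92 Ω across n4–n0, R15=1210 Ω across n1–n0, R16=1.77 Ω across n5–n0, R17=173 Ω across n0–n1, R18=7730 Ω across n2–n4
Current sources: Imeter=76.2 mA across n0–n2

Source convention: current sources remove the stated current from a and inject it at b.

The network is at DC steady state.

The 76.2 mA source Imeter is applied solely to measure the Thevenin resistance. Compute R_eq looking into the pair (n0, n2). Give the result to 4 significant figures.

R_eq = 3.289 Ω

Apply KCL at each of the 5 non-ground nodes and solve the resulting linear system.
Node n1: branches {R1, R4, R8, R10, R15, R17} → V_1 = 0.06342
Node n2: branches {R3, R4, R9, R11, R18, Imeter} → V_2 = 0.2506
Node n3: branches {R2, R7, R8, R11, R12} → V_3 = 0.009488
Node n4: branches {R6, R13, R14, R18} → V_4 = 0.03845
Node n5: branches {R1, R3, R5, R6, R7, R13, R16} → V_5 = 0.09667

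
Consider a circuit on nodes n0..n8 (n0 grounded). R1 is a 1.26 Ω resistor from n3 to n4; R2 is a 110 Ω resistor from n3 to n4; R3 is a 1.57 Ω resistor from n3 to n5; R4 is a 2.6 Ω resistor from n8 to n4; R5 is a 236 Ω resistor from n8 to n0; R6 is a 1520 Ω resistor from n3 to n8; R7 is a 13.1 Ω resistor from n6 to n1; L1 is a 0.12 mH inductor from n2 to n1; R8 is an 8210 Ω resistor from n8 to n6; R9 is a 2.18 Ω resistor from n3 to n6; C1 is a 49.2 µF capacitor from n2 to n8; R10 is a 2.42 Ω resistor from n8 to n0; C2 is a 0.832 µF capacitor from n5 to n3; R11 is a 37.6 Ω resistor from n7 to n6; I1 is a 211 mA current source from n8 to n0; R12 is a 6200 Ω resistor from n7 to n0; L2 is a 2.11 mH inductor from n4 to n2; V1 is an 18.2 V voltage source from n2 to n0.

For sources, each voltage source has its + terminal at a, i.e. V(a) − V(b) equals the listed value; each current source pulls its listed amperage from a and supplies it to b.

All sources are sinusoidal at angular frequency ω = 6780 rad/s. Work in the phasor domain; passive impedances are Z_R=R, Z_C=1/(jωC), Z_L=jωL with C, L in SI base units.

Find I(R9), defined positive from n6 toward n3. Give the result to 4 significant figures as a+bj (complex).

MNA unknowns: 8 node voltages V₁..V_8 plus 1 source current (V1)
R1: Y=0.7937+0.000j on G[3,4]
R2: Y=0.009091+0.000j on G[3,4]
R3: Y=0.6369+0.000j on G[3,5]
R4: Y=0.3846+0.000j on G[8,4]
R5: Y=0.004237+0.000j on G[8,0]
R6: Y=0.0006579+0.000j on G[3,8]
R7: Y=0.07634+0.000j on G[6,1]
L1: Y=0.000-1.229j on G[2,1]
R8: Y=0.0001218+0.000j on G[8,6]
R9: Y=0.4587+0.000j on G[3,6]
C1: Y=0.000+0.3336j on G[2,8]
R10: Y=0.4132+0.000j on G[8,0]
C2: Y=0.000+0.005641j on G[5,3]
R11: Y=0.02660+0.000j on G[7,6]
I1: z[8]−=0.211, z[0]+=0.211
R12: Y=0.0001613+0.000j on G[7,0]
L2: Y=0.000-0.06990j on G[4,2]
V1: row V2−V0=18.2, i_V1 at 2,0
solve → V1=17.96-0.5407j, V2=18.20+0.000j, V3=7.809+3.960j, V4=6.985+4.324j, V5=7.809+3.960j, V6=9.254+3.318j, V7=9.198+3.298j, V8=6.051+7.123j
aux → i_V1=-2.738-2.974j

0.6627-0.2946j A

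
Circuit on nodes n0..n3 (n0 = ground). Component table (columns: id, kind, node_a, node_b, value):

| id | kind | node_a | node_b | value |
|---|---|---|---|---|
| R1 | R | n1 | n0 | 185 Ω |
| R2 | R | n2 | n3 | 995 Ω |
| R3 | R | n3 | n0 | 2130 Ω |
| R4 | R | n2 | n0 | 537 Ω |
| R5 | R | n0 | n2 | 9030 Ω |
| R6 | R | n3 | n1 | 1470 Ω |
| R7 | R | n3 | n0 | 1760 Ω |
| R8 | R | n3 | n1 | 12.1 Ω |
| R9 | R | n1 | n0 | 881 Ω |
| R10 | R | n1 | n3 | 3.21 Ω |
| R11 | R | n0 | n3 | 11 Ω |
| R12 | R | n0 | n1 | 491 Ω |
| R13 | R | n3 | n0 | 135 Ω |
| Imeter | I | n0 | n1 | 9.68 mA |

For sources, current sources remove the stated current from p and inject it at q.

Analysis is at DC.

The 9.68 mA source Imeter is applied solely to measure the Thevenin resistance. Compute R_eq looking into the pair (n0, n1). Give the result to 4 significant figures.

R_eq = 11.31 Ω

MNA unknowns: 3 node voltages V₁..V_3
R1: Y=0.005405 on G[1,0]
R2: Y=0.001005 on G[2,3]
R3: Y=0.0004695 on G[3,0]
R4: Y=0.001862 on G[2,0]
R5: Y=0.0001107 on G[0,2]
R6: Y=0.0006803 on G[3,1]
R7: Y=0.0005682 on G[3,0]
R8: Y=0.08264 on G[3,1]
R9: Y=0.001135 on G[1,0]
R10: Y=0.3115 on G[1,3]
R11: Y=0.09091 on G[0,3]
R12: Y=0.002037 on G[0,1]
R13: Y=0.007407 on G[3,0]
Imeter: z[0]−=0.00968, z[1]+=0.00968
solve → V1=0.1095, V2=0.02949, V3=0.08739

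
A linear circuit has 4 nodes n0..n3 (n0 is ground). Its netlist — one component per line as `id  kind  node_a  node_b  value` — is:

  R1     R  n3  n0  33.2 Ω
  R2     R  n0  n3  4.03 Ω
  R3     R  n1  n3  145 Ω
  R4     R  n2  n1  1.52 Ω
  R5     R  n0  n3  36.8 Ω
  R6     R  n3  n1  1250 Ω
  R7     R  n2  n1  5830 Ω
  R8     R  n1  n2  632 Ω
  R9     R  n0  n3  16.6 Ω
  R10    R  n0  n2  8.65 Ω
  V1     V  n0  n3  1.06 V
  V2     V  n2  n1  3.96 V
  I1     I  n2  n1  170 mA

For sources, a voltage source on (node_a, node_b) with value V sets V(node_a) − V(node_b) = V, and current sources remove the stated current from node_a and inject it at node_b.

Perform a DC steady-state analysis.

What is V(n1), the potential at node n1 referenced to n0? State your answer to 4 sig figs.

-3.779 V

Apply KCL at each of the 3 non-ground nodes and solve the resulting linear system.
Node n1: branches {R3, R4, R6, R7, R8, V2, I1} → V_1 = -3.779
Node n2: branches {R4, R7, R8, R10, V2, I1} → V_2 = 0.1810
Node n3: branches {R1, R2, R3, R5, R6, R9, V1} → V_3 = -1.060
Source currents: i(V1)=-0.3667, i(V2)=-2.803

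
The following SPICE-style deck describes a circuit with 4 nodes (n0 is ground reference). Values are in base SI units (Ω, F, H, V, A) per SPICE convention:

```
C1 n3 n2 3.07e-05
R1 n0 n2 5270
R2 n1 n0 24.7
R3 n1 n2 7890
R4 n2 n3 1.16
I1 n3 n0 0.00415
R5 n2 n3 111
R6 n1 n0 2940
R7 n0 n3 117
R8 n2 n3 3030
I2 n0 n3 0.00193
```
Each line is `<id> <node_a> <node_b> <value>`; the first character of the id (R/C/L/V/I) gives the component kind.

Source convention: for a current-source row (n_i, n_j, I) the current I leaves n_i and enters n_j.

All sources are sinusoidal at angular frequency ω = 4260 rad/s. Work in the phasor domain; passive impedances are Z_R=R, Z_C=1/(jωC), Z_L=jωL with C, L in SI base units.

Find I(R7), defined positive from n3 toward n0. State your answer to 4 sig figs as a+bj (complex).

Apply KCL at each of the 3 non-ground nodes and solve the resulting linear system.
Node n1: branches {R2, R3, R6} → V_1 = -0.0007749-3.977e-08j
Node n2: branches {C1, R1, R3, R4, R5, R8} → V_2 = -0.2504-1.285e-05j
Node n3: branches {C1, R4, I1, R5, R7, R8, I2} → V_3 = -0.2505+4.753e-07j

-0.002141+4.062e-09j A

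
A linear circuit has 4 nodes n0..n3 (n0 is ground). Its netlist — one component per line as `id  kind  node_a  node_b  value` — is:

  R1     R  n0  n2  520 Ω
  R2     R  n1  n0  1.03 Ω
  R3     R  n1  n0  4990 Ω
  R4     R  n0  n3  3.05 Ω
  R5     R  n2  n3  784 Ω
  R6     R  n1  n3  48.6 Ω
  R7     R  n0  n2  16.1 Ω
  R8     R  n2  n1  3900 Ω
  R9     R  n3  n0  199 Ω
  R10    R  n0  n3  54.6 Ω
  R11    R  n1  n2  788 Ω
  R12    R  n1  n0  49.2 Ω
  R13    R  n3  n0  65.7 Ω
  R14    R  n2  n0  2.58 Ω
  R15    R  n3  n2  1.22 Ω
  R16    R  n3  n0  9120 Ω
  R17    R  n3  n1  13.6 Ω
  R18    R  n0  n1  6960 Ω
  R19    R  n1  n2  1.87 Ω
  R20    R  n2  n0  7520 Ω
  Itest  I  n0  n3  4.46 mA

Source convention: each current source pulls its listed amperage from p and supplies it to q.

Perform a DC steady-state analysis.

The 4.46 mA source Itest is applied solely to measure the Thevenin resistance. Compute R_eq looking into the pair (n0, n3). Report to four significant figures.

Element admittances at DC:
  Y(R1) = 0.001923 S between n0,n2
  Y(R2) = 0.9709 S between n1,n0
  Y(R3) = 0.0002004 S between n1,n0
  Y(R4) = 0.3279 S between n0,n3
  Y(R5) = 0.001276 S between n2,n3
  Y(R6) = 0.02058 S between n1,n3
  Y(R7) = 0.06211 S between n0,n2
  Y(R8) = 0.0002564 S between n2,n1
  Y(R9) = 0.005025 S between n3,n0
  Y(R10) = 0.01832 S between n0,n3
  Y(R11) = 0.001269 S between n1,n2
  Y(R12) = 0.02033 S between n1,n0
  Y(R13) = 0.01522 S between n3,n0
  Y(R14) = 0.3876 S between n2,n0
  Y(R15) = 0.8197 S between n3,n2
  Y(R16) = 0.0001096 S between n3,n0
  Y(R17) = 0.07353 S between n3,n1
  Y(R18) = 0.0001437 S between n0,n1
  Y(R19) = 0.5348 S between n1,n2
  Y(R20) = 0.0001330 S between n2,n0
  Itest: injects 0.00446 A into n3 (from n0)
Assemble and solve the 3×3 MNA system:
  V(n1)=0.001238  V(n2)=0.002802  V(n3)=0.005366

R_eq = 1.203 Ω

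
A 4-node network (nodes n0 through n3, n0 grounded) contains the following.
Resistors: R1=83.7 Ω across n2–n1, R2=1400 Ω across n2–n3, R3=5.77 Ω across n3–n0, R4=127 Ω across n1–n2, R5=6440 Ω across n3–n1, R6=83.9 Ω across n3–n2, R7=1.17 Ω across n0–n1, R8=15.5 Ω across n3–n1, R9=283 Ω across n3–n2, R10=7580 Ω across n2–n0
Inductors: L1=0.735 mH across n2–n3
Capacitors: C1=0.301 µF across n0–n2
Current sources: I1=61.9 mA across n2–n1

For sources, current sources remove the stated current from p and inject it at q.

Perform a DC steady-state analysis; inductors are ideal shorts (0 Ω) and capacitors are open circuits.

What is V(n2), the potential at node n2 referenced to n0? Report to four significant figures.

Apply KCL at each of the 3 non-ground nodes and solve the resulting linear system.
Node n1: branches {R1, R4, R5, R7, R8, I1} → V_1 = 0.04566
Node n2: branches {R1, R2, L1, R4, R6, C1, R9, R10, I1} → V_2 = -0.2250
Node n3: branches {R2, L1, R3, R5, R6, R8, R9} → V_3 = -0.2250
Source currents: i(L1)=-0.05650

-0.2250 V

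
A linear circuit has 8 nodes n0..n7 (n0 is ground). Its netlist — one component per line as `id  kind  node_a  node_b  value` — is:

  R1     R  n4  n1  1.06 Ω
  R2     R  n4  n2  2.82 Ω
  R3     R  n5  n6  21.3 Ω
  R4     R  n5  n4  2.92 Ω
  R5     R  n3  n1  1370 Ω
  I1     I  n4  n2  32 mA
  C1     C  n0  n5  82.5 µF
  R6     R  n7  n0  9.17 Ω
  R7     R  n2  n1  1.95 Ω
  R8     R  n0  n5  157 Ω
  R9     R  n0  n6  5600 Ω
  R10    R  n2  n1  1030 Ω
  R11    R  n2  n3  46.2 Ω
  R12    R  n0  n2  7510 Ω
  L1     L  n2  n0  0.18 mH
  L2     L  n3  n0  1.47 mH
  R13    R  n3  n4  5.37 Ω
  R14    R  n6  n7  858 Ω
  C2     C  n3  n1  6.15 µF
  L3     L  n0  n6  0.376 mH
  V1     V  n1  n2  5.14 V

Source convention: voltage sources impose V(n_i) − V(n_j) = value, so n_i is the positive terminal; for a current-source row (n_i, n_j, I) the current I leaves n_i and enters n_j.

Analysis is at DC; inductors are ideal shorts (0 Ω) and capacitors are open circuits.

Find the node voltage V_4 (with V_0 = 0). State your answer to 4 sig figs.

3.148 V

Apply KCL at each of the 7 non-ground nodes and solve the resulting linear system.
Node n1: branches {R1, R5, R7, R10, C2, V1} → V_1 = 5.140
Node n2: branches {R2, I1, R7, R10, R11, R12, L1, V1} → V_2 = 0.000
Node n3: branches {R5, R11, L2, R13, C2} → V_3 = 0.000
Node n4: branches {R1, R2, R4, I1, R13} → V_4 = 3.148
Node n5: branches {R3, R4, C1, R8} → V_5 = 2.724
Node n6: branches {R3, R9, R14, L3} → V_6 = 0.000
Node n7: branches {R6, R14} → V_7 = 0.000
Source currents: i(L1)=-0.7351, i(L2)=0.5899, i(L3)=-0.1279, i(V1)=-4.524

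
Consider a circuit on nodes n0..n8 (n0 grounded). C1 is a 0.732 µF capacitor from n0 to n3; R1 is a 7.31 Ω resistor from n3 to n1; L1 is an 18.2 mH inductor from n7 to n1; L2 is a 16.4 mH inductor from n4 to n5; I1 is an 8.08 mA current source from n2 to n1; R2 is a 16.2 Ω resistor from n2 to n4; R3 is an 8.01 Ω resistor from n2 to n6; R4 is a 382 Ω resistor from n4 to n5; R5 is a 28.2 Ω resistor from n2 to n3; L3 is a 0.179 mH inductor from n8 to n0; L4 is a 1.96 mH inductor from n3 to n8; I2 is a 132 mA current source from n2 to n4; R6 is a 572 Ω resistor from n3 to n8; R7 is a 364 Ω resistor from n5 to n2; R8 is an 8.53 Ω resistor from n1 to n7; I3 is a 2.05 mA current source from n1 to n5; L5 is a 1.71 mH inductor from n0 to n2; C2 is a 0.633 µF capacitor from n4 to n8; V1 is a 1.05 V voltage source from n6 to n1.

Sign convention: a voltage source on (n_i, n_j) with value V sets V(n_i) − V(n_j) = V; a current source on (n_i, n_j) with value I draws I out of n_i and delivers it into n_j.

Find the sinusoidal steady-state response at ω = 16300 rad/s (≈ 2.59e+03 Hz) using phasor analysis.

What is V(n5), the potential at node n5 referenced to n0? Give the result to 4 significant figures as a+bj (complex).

2.169-0.7086j V

MNA unknowns: 8 node voltages V₁..V_8 plus 1 source current (V1)
C1: Y=0.000+0.01193j on G[0,3]
R1: Y=0.1368+0.000j on G[3,1]
L1: Y=0.000-0.003371j on G[7,1]
L2: Y=0.000-0.003741j on G[4,5]
I1: z[2]−=0.00808, z[1]+=0.00808
R2: Y=0.06173+0.000j on G[2,4]
R3: Y=0.1248+0.000j on G[2,6]
R4: Y=0.002618+0.000j on G[4,5]
R5: Y=0.03546+0.000j on G[2,3]
L3: Y=0.000-0.3427j on G[8,0]
L4: Y=0.000-0.03130j on G[3,8]
I2: z[2]−=0.132, z[4]+=0.132
R6: Y=0.001748+0.000j on G[3,8]
R7: Y=0.002747+0.000j on G[5,2]
R8: Y=0.1172+0.000j on G[1,7]
I3: z[1]−=0.00205, z[5]+=0.00205
L5: Y=0.000-0.03588j on G[0,2]
C2: Y=0.000+0.01032j on G[4,8]
V1: row V6−V1=1.05, i_V1 at 6,1
solve → V1=-0.1106-0.09827j, V2=0.6983-0.1172j, V3=0.06534-0.08103j, V4=2.710-0.5557j, V5=2.169-0.7086j, V6=0.9394-0.09827j, V7=-0.1106-0.09827j, V8=-0.07082+0.009444j
aux → i_V1=-0.03010-0.002359j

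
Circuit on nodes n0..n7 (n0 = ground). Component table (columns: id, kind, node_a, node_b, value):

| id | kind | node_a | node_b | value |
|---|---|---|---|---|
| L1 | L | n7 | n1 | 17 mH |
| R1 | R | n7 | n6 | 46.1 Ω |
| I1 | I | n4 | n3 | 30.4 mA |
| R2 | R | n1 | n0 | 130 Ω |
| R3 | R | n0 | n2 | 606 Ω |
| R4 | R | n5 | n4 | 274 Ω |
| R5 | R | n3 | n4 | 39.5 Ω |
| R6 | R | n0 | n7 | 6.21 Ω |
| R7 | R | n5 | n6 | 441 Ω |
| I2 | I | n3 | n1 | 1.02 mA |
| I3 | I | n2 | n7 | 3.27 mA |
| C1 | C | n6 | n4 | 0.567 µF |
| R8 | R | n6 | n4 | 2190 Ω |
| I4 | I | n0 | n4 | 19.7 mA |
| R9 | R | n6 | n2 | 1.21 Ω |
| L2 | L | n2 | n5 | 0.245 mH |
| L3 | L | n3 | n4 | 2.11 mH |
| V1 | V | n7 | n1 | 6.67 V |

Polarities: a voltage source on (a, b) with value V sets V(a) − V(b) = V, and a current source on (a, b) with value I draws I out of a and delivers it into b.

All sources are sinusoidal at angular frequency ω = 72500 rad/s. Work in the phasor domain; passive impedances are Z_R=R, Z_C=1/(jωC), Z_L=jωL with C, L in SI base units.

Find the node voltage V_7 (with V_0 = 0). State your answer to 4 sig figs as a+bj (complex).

0.4107+1.785e-05j V

MNA unknowns: 7 node voltages V₁..V_7 plus 1 source current (V1)
L1: Y=0.000-0.0008114j on G[7,1]
R1: Y=0.02169+0.000j on G[7,6]
I1: z[4]−=0.0304, z[3]+=0.0304
R2: Y=0.007692+0.000j on G[1,0]
R3: Y=0.001650+0.000j on G[0,2]
R4: Y=0.003650+0.000j on G[5,4]
R5: Y=0.02532+0.000j on G[3,4]
R6: Y=0.1610+0.000j on G[0,7]
R7: Y=0.002268+0.000j on G[5,6]
I2: z[3]−=0.00102, z[1]+=0.00102
I3: z[2]−=0.00327, z[7]+=0.00327
C1: Y=0.000+0.04111j on G[6,4]
R8: Y=0.0004566+0.000j on G[6,4]
I4: z[0]−=0.0197, z[4]+=0.0197
R9: Y=0.8264+0.000j on G[6,2]
L2: Y=0.000-0.05630j on G[2,5]
L3: Y=0.000-0.006537j on G[3,4]
V1: row V7−V1=6.67, i_V1 at 7,1
solve → V1=-6.259+1.785e-05j, V2=1.036-0.001825j, V3=2.175-0.1709j, V4=1.087-0.4518j, V5=1.065-0.001340j, V6=1.042+0.0001567j, V7=0.4107+1.785e-05j
aux → i_V1=-0.04917+0.005412j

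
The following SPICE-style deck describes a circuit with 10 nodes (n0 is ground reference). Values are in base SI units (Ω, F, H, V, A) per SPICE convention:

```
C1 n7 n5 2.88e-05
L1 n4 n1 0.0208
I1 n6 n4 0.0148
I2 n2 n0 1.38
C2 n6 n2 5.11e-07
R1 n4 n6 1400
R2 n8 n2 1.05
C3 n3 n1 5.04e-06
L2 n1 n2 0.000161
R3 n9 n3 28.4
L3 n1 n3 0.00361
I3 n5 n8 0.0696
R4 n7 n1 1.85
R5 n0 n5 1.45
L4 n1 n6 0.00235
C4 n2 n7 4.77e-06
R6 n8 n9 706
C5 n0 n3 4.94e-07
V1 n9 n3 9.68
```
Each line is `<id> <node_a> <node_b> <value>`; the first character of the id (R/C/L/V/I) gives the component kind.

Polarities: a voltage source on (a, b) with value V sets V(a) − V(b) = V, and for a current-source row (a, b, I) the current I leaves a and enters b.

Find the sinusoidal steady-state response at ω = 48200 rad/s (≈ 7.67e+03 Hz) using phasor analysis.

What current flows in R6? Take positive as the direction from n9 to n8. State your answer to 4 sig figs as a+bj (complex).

0.02392-0.01410j A

Apply KCL at each of the 9 non-ground nodes and solve the resulting linear system.
Node n1: branches {L1, C3, L2, L3, R4, L4} → V_1 = 0.7652+2.810j
Node n2: branches {I2, C2, R2, L2, C4} → V_2 = -6.555+12.62j
Node n3: branches {C3, R3, L3, C5, V1} → V_3 = 0.7494+2.645j
Node n4: branches {L1, I1, R1} → V_4 = -3.699+12.47j
Node n5: branches {C1, I3, R5} → V_5 = -1.910-0.02587j
Node n6: branches {I1, C2, R1, L4} → V_6 = -10.93+18.71j
Node n7: branches {C1, R4, C4} → V_7 = -1.923+0.8727j
Node n8: branches {R2, I3, R6} → V_8 = -6.457+12.60j
Node n9: branches {R3, R6, V1} → V_9 = 10.43+2.645j
Source currents: i(V1)=-0.3648+0.01410j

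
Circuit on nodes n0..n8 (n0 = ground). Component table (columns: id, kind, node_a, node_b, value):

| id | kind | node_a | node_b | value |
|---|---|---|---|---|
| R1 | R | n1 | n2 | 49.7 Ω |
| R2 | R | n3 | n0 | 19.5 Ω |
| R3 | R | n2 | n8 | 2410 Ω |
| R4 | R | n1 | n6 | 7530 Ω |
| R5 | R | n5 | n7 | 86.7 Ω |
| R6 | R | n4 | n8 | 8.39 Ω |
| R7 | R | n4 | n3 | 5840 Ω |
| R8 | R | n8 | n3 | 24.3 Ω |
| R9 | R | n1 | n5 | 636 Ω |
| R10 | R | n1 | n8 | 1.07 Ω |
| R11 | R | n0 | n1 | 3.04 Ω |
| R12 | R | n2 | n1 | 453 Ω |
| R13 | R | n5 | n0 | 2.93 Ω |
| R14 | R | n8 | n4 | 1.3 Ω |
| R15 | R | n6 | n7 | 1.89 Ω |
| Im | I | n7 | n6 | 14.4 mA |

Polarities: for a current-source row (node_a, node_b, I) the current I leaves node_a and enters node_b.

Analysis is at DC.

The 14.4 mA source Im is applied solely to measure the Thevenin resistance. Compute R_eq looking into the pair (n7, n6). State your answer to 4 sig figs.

Apply KCL at each of the 8 non-ground nodes and solve the resulting linear system.
Node n1: branches {R1, R4, R9, R10, R11, R12} → V_1 = 1.007e-05
Node n2: branches {R1, R3, R12} → V_2 = 1.007e-05
Node n3: branches {R2, R7, R8} → V_3 = 4.386e-06
Node n4: branches {R6, R7, R14} → V_4 = 9.829e-06
Node n5: branches {R5, R9, R13} → V_5 = -1.036e-05
Node n6: branches {R4, R15, Im} → V_6 = 0.02689
Node n7: branches {R5, R15, Im} → V_7 = -0.0003199
Node n8: branches {R3, R6, R8, R10, R14} → V_8 = 9.830e-06

R_eq = 1.890 Ω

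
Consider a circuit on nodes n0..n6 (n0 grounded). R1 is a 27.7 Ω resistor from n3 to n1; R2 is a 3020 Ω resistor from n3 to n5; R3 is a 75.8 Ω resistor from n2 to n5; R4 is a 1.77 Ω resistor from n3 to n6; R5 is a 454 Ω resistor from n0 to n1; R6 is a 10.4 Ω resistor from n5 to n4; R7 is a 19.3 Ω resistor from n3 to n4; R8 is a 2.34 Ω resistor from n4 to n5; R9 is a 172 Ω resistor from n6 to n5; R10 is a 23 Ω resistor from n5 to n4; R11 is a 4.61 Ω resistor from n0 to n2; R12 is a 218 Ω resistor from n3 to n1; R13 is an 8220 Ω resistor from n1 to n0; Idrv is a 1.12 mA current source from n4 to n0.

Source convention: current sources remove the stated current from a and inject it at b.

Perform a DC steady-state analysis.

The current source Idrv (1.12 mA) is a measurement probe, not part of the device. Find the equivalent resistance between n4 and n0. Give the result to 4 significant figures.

MNA unknowns: 6 node voltages V₁..V_6
R1: Y=0.03610 on G[3,1]
R2: Y=0.0003311 on G[3,5]
R3: Y=0.01319 on G[2,5]
R4: Y=0.5650 on G[3,6]
R5: Y=0.002203 on G[0,1]
R6: Y=0.09615 on G[5,4]
R7: Y=0.05181 on G[3,4]
R8: Y=0.4274 on G[4,5]
R9: Y=0.005814 on G[6,5]
R10: Y=0.04348 on G[5,4]
R11: Y=0.2169 on G[0,2]
R12: Y=0.004587 on G[3,1]
R13: Y=0.0001217 on G[1,0]
Idrv: z[4]−=0.00112, z[0]+=0.00112
solve → V1=-0.07131, V2=-0.004399, V3=-0.07539, V4=-0.07843, V5=-0.07673, V6=-0.07540

R_eq = 70.03 Ω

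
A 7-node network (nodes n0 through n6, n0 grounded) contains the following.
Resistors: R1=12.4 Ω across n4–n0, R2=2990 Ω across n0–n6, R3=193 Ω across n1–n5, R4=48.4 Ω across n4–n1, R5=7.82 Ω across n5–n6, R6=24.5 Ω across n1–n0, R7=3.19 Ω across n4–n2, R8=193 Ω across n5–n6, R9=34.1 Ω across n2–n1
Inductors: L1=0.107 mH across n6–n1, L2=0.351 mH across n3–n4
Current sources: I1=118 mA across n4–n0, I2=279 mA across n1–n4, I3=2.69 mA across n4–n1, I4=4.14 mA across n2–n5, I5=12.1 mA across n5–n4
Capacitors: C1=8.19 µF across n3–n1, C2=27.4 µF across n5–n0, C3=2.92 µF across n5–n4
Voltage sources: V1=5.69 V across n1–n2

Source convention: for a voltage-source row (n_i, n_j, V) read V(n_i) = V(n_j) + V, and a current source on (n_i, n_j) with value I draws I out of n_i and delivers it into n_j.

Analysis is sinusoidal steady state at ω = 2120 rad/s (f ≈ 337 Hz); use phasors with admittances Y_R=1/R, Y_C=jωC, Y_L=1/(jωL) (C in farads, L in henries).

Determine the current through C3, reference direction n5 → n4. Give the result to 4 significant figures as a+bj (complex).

0.005073+0.02218j A

MNA unknowns: 6 node voltages V₁..V_6 plus 1 source current (V1)
R1: Y=0.08065+0.000j on G[4,0]
R2: Y=0.0003344+0.000j on G[0,6]
L1: Y=0.000-4.408j on G[6,1]
R3: Y=0.005181+0.000j on G[1,5]
R4: Y=0.02066+0.000j on G[4,1]
I1: z[4]−=0.118, z[0]+=0.118
R5: Y=0.1279+0.000j on G[5,6]
R6: Y=0.04082+0.000j on G[1,0]
I2: z[1]−=0.279, z[4]+=0.279
I3: z[4]−=0.00269, z[1]+=0.00269
R7: Y=0.3135+0.000j on G[4,2]
R8: Y=0.005181+0.000j on G[5,6]
I4: z[2]−=0.00414, z[5]+=0.00414
L2: Y=0.000-1.344j on G[3,4]
R9: Y=0.02933+0.000j on G[2,1]
I5: z[5]−=0.0121, z[4]+=0.0121
C1: Y=0.000+0.01736j on G[3,1]
C2: Y=0.000+0.05809j on G[5,0]
C3: Y=0.000+0.006190j on G[5,4]
V1: row V1−V2=5.69, i_V1 at 1,2
solve → V1=1.248-0.5701j, V2=-4.442-0.5701j, V3=-2.911-0.2273j, V4=-2.857-0.2317j, V5=0.7257-1.051j, V6=1.262-0.5864j
aux → i_V1=-0.6594-0.1061j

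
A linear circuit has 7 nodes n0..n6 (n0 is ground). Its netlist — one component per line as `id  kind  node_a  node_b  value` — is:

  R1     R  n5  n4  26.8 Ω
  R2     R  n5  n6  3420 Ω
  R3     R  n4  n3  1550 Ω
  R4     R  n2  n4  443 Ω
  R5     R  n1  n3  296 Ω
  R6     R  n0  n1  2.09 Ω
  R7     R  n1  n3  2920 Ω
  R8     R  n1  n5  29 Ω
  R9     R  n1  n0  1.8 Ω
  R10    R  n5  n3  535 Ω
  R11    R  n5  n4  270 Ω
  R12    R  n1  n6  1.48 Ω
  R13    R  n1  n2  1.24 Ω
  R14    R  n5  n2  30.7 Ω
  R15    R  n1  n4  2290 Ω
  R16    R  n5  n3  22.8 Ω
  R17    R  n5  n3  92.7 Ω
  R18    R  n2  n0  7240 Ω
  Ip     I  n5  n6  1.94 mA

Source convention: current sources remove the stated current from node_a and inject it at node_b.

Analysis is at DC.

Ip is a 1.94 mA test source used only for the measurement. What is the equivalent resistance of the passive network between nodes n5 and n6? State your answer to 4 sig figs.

R_eq = 15.37 Ω

MNA unknowns: 6 node voltages V₁..V_6
R1: Y=0.03731 on G[5,4]
R2: Y=0.0002924 on G[5,6]
R3: Y=0.0006452 on G[4,3]
R4: Y=0.002257 on G[2,4]
R5: Y=0.003378 on G[1,3]
R6: Y=0.4785 on G[0,1]
R7: Y=0.0003425 on G[1,3]
R8: Y=0.03448 on G[1,5]
R9: Y=0.5556 on G[1,0]
R10: Y=0.001869 on G[5,3]
R11: Y=0.003704 on G[5,4]
R12: Y=0.6757 on G[1,6]
R13: Y=0.8065 on G[1,2]
R14: Y=0.03257 on G[5,2]
R15: Y=0.0004367 on G[1,4]
R16: Y=0.04386 on G[5,3]
R17: Y=0.01079 on G[5,3]
R18: Y=0.0001381 on G[2,0]
Ip: z[5]−=0.00194, z[6]+=0.00194
solve → V1=1.485e-07, V2=-0.001111, V3=-0.02529, V4=-0.02535, V5=-0.02696, V6=0.002858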